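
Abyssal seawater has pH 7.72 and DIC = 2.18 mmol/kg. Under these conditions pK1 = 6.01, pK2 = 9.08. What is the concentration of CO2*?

[CO2*] = 0.0400 mmol/kg

α₀ = 1 / (1 + K1/[H⁺] + K1K2/[H⁺]²) = 1 / (1 + 10^+1.71 + 10^+0.35)
   = 1 / (1 + 51.286 + 2.2387) = 1/54.525 = 0.01834
[CO2*] = α₀ × DIC = 0.01834 × 2.18 = 0.0400 mmol/kg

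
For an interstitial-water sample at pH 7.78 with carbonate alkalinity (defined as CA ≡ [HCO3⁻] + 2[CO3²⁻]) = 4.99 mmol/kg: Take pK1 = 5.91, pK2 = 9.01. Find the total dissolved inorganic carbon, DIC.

CA = [HCO3⁻] + 2[CO3²⁻] = (α₁ + 2α₂)·DIC
At pH 7.78: [H⁺]/K1 = 10^-1.87 = 0.013490, K2/[H⁺] = 10^-1.23 = 0.058884
α₁ = 1/(1 + 0.013490 + 0.058884) = 1/1.0724 = 0.9325; α₂ = α₁·K2/[H⁺] = 0.05491
α₁ + 2α₂ = 1.0423
DIC = CA / (α₁ + 2α₂) = 4.99 / 1.0423 = 4.79 mmol/kg

DIC = 4.79 mmol/kg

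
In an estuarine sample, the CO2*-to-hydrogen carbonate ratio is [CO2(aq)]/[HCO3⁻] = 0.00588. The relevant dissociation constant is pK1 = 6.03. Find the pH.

From K1 = [H⁺][HCO3⁻]/[CO2(aq)]:  pH = pK1 − log₁₀([CO2(aq)]/[HCO3⁻])
log₁₀(0.00588) = -2.231
pH = 6.03 − (-2.231) = 8.26

pH = 8.26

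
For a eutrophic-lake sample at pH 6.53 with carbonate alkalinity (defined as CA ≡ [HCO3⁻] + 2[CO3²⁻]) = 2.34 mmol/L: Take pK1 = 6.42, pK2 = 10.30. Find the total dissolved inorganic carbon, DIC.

DIC = 4.16 mmol/L

CA = [HCO3⁻] + 2[CO3²⁻] = (α₁ + 2α₂)·DIC
At pH 6.53: [H⁺]/K1 = 10^-0.11 = 0.77625, K2/[H⁺] = 10^-3.77 = 0.00016982
α₁ = 1/(1 + 0.77625 + 0.00016982) = 1/1.7764 = 0.5629; α₂ = α₁·K2/[H⁺] = 9.560×10^-5
α₁ + 2α₂ = 0.5631
DIC = CA / (α₁ + 2α₂) = 2.34 / 0.5631 = 4.16 mmol/L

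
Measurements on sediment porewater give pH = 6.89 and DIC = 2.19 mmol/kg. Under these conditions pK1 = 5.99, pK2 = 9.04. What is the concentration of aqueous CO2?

α₀ = 1 / (1 + K1/[H⁺] + K1K2/[H⁺]²) = 1 / (1 + 10^+0.90 + 10^-1.25)
   = 1 / (1 + 7.9433 + 0.056234) = 1/8.9995 = 0.1111
[CO2*] = α₀ × DIC = 0.1111 × 2.19 = 0.243 mmol/kg

[CO2*] = 0.243 mmol/kg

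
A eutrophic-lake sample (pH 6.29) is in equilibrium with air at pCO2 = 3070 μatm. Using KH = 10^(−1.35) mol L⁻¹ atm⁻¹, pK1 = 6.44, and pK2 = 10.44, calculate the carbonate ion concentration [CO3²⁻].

[CO2*] = KH · pCO2 = 10^(−1.35) × 3070×10^-6 = 1.371×10^-4 mol/L
α₀ = 1/(1 + K1/[H⁺] + K1K2/[H⁺]²) = 1/(1 + 10^-0.15 + 10^-4.30) = 0.5855
DIC = [CO2*]/α₀ = 1.371×10^-4 / 0.5855 = 0.2342 mmol/L
[CO3²⁻] = α₂·DIC; α₂ = 2.934×10^-5, so [CO3²⁻] = 2.934×10^-5 × 0.2342 = 6.87×10^-6 mmol/L = 0.00687 μmol/L

[CO3²⁻] = 0.00687 μmol/L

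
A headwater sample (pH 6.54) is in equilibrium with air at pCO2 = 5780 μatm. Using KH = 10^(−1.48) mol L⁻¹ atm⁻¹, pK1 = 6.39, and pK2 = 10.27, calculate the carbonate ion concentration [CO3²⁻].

[CO2*] = KH · pCO2 = 10^(−1.48) × 5780×10^-6 = 1.914×10^-4 mol/L
α₀ = 1/(1 + K1/[H⁺] + K1K2/[H⁺]²) = 1/(1 + 10^+0.15 + 10^-3.58) = 0.4145
DIC = [CO2*]/α₀ = 1.914×10^-4 / 0.4145 = 0.4618 mmol/L
[CO3²⁻] = α₂·DIC; α₂ = 0.0001090, so [CO3²⁻] = 0.0001090 × 0.4618 = 5.03×10^-5 mmol/L = 0.0503 μmol/L

[CO3²⁻] = 0.0503 μmol/L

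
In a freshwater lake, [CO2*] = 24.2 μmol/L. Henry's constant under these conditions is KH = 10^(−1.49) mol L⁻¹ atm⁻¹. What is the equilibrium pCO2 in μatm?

KH = 10^(−1.49) = 3.236×10^-2 mol L⁻¹ atm⁻¹
pCO2 = [CO2*]/KH = 24.2×10^-6 / 3.236×10^-2 = 7.48×10^-4 atm = 748 μatm

pCO2 = 748 μatm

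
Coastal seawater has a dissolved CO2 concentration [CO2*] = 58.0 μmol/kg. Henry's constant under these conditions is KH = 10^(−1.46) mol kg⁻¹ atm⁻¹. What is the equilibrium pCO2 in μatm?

KH = 10^(−1.46) = 3.467×10^-2 mol kg⁻¹ atm⁻¹
pCO2 = [CO2*]/KH = 58.0×10^-6 / 3.467×10^-2 = 1.67×10^-3 atm = 1670 μatm

pCO2 = 1670 μatm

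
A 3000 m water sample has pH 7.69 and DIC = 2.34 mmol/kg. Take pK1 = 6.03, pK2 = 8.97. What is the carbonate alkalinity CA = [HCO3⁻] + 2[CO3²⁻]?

CA = [HCO3⁻] + 2[CO3²⁻] = (α₁ + 2α₂)·DIC
At pH 7.69: [H⁺]/K1 = 10^-1.66 = 0.021878, K2/[H⁺] = 10^-1.28 = 0.052481
α₁ = 1/(1 + 0.021878 + 0.052481) = 1/1.0744 = 0.9308; α₂ = α₁·K2/[H⁺] = 0.04885
α₁ + 2α₂ = 1.0285
CA = 1.0285 × 2.34 = 2.41 mmol/kg

CA = 2.41 mmol/kg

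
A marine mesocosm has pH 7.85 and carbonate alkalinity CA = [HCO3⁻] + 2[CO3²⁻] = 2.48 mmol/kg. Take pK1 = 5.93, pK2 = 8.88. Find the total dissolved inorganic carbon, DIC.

DIC = 2.31 mmol/kg

CA = [HCO3⁻] + 2[CO3²⁻] = (α₁ + 2α₂)·DIC
At pH 7.85: [H⁺]/K1 = 10^-1.92 = 0.012023, K2/[H⁺] = 10^-1.03 = 0.093325
α₁ = 1/(1 + 0.012023 + 0.093325) = 1/1.1053 = 0.9047; α₂ = α₁·K2/[H⁺] = 0.08443
α₁ + 2α₂ = 1.0736
DIC = CA / (α₁ + 2α₂) = 2.48 / 1.0736 = 2.31 mmol/kg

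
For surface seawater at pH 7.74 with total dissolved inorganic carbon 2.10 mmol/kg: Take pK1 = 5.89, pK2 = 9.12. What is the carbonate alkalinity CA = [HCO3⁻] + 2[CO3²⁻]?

CA = 2.15 mmol/kg

CA = [HCO3⁻] + 2[CO3²⁻] = (α₁ + 2α₂)·DIC
At pH 7.74: [H⁺]/K1 = 10^-1.85 = 0.014125, K2/[H⁺] = 10^-1.38 = 0.041687
α₁ = 1/(1 + 0.014125 + 0.041687) = 1/1.0558 = 0.9471; α₂ = α₁·K2/[H⁺] = 0.03948
α₁ + 2α₂ = 1.0261
CA = 1.0261 × 2.10 = 2.15 mmol/kg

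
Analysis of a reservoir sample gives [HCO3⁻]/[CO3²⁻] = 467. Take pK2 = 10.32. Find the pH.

pH = 7.65

From K2 = [H⁺][CO3²⁻]/[HCO3⁻]:  pH = pK2 − log₁₀([HCO3⁻]/[CO3²⁻])
log₁₀(467) = +2.669
pH = 10.32 − (+2.669) = 7.65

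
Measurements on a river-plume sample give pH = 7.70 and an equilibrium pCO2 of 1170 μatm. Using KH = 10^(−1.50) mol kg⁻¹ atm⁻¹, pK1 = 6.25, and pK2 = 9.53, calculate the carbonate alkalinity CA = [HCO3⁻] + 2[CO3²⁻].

CA = 1.07 mmol/kg

[CO2*] = KH · pCO2 = 10^(−1.50) × 1170×10^-6 = 3.700×10^-5 mol/kg
α₀ = 1/(1 + K1/[H⁺] + K1K2/[H⁺]²) = 1/(1 + 10^+1.45 + 10^-0.38) = 0.03378
DIC = [CO2*]/α₀ = 3.700×10^-5 / 0.03378 = 1.095 mmol/kg
CA = (α₁ + 2α₂)·DIC = (0.9521 + 2×0.01408) × 1.095 = 1.07 mmol/kg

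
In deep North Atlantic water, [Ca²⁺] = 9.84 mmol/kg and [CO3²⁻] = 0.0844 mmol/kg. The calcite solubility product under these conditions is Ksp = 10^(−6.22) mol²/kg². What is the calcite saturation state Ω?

Ksp = 10^(−6.22) = 6.026×10^-7
Ω = [Ca²⁺][CO3²⁻]/Ksp = (9.84×10^-3)(0.0844×10^-3) / 6.026×10^-7 = 1.38

Ω = 1.38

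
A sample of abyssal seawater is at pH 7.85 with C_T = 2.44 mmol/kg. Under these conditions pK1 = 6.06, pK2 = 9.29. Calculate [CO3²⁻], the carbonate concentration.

α₂ = 1 / (1 + [H⁺]/K2 + [H⁺]²/(K1K2)) = 1 / (1 + 10^+1.44 + 10^-0.35)
   = 1 / (1 + 27.542 + 0.44668) = 1/28.989 = 0.03450
[CO3²⁻] = α₂ × DIC = 0.03450 × 2.44 = 0.0842 mmol/kg

[CO3²⁻] = 0.0842 mmol/kg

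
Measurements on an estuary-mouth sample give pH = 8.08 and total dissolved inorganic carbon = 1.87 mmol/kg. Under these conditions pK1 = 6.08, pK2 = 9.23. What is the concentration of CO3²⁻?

[CO3²⁻] = 0.122 mmol/kg

α₂ = 1 / (1 + [H⁺]/K2 + [H⁺]²/(K1K2)) = 1 / (1 + 10^+1.15 + 10^-0.85)
   = 1 / (1 + 14.125 + 0.14125) = 1/15.267 = 0.06550
[CO3²⁻] = α₂ × DIC = 0.06550 × 1.87 = 0.122 mmol/kg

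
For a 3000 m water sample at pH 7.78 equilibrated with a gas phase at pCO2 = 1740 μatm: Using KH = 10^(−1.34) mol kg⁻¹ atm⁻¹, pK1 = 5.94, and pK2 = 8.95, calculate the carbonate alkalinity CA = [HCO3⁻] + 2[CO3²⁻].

CA = 6.25 mmol/kg

[CO2*] = KH · pCO2 = 10^(−1.34) × 1740×10^-6 = 7.953×10^-5 mol/kg
α₀ = 1/(1 + K1/[H⁺] + K1K2/[H⁺]²) = 1/(1 + 10^+1.84 + 10^+0.67) = 0.01336
DIC = [CO2*]/α₀ = 7.953×10^-5 / 0.01336 = 5.954 mmol/kg
CA = (α₁ + 2α₂)·DIC = (0.9242 + 2×0.06248) × 5.954 = 6.25 mmol/kg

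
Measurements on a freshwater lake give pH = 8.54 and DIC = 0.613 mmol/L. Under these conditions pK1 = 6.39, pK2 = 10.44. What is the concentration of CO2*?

α₀ = 1 / (1 + K1/[H⁺] + K1K2/[H⁺]²) = 1 / (1 + 10^+2.15 + 10^+0.25)
   = 1 / (1 + 141.25 + 1.7783) = 1/144.03 = 0.006943
[CO2*] = α₀ × DIC = 0.006943 × 0.613 = 0.00426 mmol/L = 4.26 μmol/L

[CO2*] = 4.26 μmol/L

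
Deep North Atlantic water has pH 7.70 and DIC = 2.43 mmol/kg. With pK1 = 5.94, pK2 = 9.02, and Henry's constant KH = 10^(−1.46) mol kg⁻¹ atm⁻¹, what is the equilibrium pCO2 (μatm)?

α₀ = 1 / (1 + K1/[H⁺] + K1K2/[H⁺]²) = 1 / (1 + 10^+1.76 + 10^+0.44)
   = 1 / (1 + 57.544 + 2.7542) = 1/61.298 = 0.01631
[CO2*] = α₀ × DIC = 0.01631 × 2.43 = 0.03964 mmol/kg
pCO2 = [CO2*]/KH = 3.964×10^-5 / 3.467×10^-2 = 1140 μatm

pCO2 = 1140 μatm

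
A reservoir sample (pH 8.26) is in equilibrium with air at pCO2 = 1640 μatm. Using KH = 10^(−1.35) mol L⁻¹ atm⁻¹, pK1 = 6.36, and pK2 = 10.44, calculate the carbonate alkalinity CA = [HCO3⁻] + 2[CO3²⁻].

[CO2*] = KH · pCO2 = 10^(−1.35) × 1640×10^-6 = 7.326×10^-5 mol/L
α₀ = 1/(1 + K1/[H⁺] + K1K2/[H⁺]²) = 1/(1 + 10^+1.90 + 10^-0.28) = 0.01235
DIC = [CO2*]/α₀ = 7.326×10^-5 / 0.01235 = 5.931 mmol/L
CA = (α₁ + 2α₂)·DIC = (0.9812 + 2×0.006482) × 5.931 = 5.90 mmol/L

CA = 5.90 mmol/L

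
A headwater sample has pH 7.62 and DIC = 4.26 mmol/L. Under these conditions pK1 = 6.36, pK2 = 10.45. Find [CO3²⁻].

[CO3²⁻] = 5.96 μmol/L

α₂ = 1 / (1 + [H⁺]/K2 + [H⁺]²/(K1K2)) = 1 / (1 + 10^+2.83 + 10^+1.57)
   = 1 / (1 + 676.08 + 37.154) = 1/714.24 = 0.001400
[CO3²⁻] = α₂ × DIC = 0.001400 × 4.26 = 0.00596 mmol/L = 5.96 μmol/L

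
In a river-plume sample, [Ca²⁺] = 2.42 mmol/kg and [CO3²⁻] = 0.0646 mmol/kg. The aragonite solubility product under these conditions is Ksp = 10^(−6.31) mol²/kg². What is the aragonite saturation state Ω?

Ksp = 10^(−6.31) = 4.898×10^-7
Ω = [Ca²⁺][CO3²⁻]/Ksp = (2.42×10^-3)(0.0646×10^-3) / 4.898×10^-7 = 0.319

Ω = 0.319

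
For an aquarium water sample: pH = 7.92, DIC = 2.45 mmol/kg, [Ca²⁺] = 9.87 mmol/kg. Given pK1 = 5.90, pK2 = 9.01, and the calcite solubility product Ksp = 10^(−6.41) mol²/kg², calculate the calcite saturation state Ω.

α₂ = 1 / (1 + [H⁺]/K2 + [H⁺]²/(K1K2)) = 1 / (1 + 10^+1.09 + 10^-0.93)
   = 1 / (1 + 12.303 + 0.11749) = 1/13.420 = 0.07451
[CO3²⁻] = α₂ × DIC = 0.07451 × 2.45 = 0.1826 mmol/kg
Ksp = 10^(−6.41) = 3.890×10^-7
Ω = [Ca²⁺][CO3²⁻]/Ksp = (9.87×10^-3)(1.826×10^-4) / 3.890×10^-7 = 4.63

Ω = 4.63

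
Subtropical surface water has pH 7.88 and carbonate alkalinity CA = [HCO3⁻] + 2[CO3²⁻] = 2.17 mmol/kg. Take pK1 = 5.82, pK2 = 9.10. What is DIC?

DIC = 2.07 mmol/kg

CA = [HCO3⁻] + 2[CO3²⁻] = (α₁ + 2α₂)·DIC
At pH 7.88: [H⁺]/K1 = 10^-2.06 = 0.0087096, K2/[H⁺] = 10^-1.22 = 0.060256
α₁ = 1/(1 + 0.0087096 + 0.060256) = 1/1.0690 = 0.9355; α₂ = α₁·K2/[H⁺] = 0.05637
α₁ + 2α₂ = 1.0482
DIC = CA / (α₁ + 2α₂) = 2.17 / 1.0482 = 2.07 mmol/kg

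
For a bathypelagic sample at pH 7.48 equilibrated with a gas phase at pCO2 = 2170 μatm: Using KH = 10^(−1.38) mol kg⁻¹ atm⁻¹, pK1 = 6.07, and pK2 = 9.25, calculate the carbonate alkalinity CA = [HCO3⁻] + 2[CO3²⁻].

CA = 2.40 mmol/kg

[CO2*] = KH · pCO2 = 10^(−1.38) × 2170×10^-6 = 9.046×10^-5 mol/kg
α₀ = 1/(1 + K1/[H⁺] + K1K2/[H⁺]²) = 1/(1 + 10^+1.41 + 10^-0.36) = 0.03685
DIC = [CO2*]/α₀ = 9.046×10^-5 / 0.03685 = 2.455 mmol/kg
CA = (α₁ + 2α₂)·DIC = (0.9471 + 2×0.01608) × 2.455 = 2.40 mmol/kg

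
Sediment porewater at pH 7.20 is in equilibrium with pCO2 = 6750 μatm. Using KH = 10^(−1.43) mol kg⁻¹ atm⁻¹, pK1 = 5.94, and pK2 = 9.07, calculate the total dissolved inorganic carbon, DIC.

DIC = 4.88 mmol/kg

[CO2*] = KH · pCO2 = 10^(−1.43) × 6750×10^-6 = 2.508×10^-4 mol/kg
α₀ = 1/(1 + K1/[H⁺] + K1K2/[H⁺]²) = 1/(1 + 10^+1.26 + 10^-0.61) = 0.05143
DIC = [CO2*]/α₀ = 2.508×10^-4 / 0.05143 = 4.88 mmol/kg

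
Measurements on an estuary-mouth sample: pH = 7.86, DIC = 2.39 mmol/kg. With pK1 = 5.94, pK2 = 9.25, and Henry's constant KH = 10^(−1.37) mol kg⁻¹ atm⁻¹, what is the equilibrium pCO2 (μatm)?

pCO2 = 640 μatm

α₀ = 1 / (1 + K1/[H⁺] + K1K2/[H⁺]²) = 1 / (1 + 10^+1.92 + 10^+0.53)
   = 1 / (1 + 83.176 + 3.3884) = 1/87.565 = 0.01142
[CO2*] = α₀ × DIC = 0.01142 × 2.39 = 0.02729 mmol/kg
pCO2 = [CO2*]/KH = 2.729×10^-5 / 4.266×10^-2 = 640 μatm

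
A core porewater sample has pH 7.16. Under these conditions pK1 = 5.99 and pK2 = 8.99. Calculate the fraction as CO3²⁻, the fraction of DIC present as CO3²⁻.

α₂ = 1 / (1 + [H⁺]/K2 + [H⁺]²/(K1K2)) = 1 / (1 + 10^+1.83 + 10^+0.66)
   = 1 / (1 + 67.608 + 4.5709) = 1/73.179 = 0.01367

α₂ = 0.0137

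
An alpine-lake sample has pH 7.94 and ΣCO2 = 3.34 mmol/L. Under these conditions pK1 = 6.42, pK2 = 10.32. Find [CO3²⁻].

α₂ = 1 / (1 + [H⁺]/K2 + [H⁺]²/(K1K2)) = 1 / (1 + 10^+2.38 + 10^+0.86)
   = 1 / (1 + 239.88 + 7.2444) = 1/248.13 = 0.004030
[CO3²⁻] = α₂ × DIC = 0.004030 × 3.34 = 0.0135 mmol/L = 13.5 μmol/L

[CO3²⁻] = 13.5 μmol/L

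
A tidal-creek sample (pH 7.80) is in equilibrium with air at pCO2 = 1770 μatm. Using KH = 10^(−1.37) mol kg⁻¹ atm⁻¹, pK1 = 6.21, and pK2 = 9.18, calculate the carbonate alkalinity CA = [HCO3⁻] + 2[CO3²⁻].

[CO2*] = KH · pCO2 = 10^(−1.37) × 1770×10^-6 = 7.550×10^-5 mol/kg
α₀ = 1/(1 + K1/[H⁺] + K1K2/[H⁺]²) = 1/(1 + 10^+1.59 + 10^+0.21) = 0.02408
DIC = [CO2*]/α₀ = 7.550×10^-5 / 0.02408 = 3.135 mmol/kg
CA = (α₁ + 2α₂)·DIC = (0.9369 + 2×0.03905) × 3.135 = 3.18 mmol/kg

CA = 3.18 mmol/kg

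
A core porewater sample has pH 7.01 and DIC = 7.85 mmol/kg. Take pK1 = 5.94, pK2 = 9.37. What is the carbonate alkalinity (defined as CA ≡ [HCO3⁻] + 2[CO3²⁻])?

CA = 7.27 mmol/kg

CA = [HCO3⁻] + 2[CO3²⁻] = (α₁ + 2α₂)·DIC
At pH 7.01: [H⁺]/K1 = 10^-1.07 = 0.085114, K2/[H⁺] = 10^-2.36 = 0.0043652
α₁ = 1/(1 + 0.085114 + 0.0043652) = 1/1.0895 = 0.9179; α₂ = α₁·K2/[H⁺] = 0.004007
α₁ + 2α₂ = 0.9259
CA = 0.9259 × 7.85 = 7.27 mmol/kg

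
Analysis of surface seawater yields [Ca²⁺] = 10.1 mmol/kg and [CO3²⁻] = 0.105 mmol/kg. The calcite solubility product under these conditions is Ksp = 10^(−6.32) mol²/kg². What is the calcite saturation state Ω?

Ω = 2.22

Ksp = 10^(−6.32) = 4.786×10^-7
Ω = [Ca²⁺][CO3²⁻]/Ksp = (10.1×10^-3)(0.105×10^-3) / 4.786×10^-7 = 2.22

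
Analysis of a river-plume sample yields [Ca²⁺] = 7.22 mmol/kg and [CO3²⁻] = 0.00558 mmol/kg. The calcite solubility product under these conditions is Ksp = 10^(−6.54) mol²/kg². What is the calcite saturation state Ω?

Ksp = 10^(−6.54) = 2.884×10^-7
Ω = [Ca²⁺][CO3²⁻]/Ksp = (7.22×10^-3)(0.00558×10^-3) / 2.884×10^-7 = 0.140

Ω = 0.140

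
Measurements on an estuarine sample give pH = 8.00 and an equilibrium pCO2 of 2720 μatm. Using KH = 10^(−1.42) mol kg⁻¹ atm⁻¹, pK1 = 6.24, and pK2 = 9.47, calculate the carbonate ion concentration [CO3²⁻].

[CO3²⁻] = 0.202 mmol/kg

[CO2*] = KH · pCO2 = 10^(−1.42) × 2720×10^-6 = 1.034×10^-4 mol/kg
α₀ = 1/(1 + K1/[H⁺] + K1K2/[H⁺]²) = 1/(1 + 10^+1.76 + 10^+0.29) = 0.01653
DIC = [CO2*]/α₀ = 1.034×10^-4 / 0.01653 = 6.256 mmol/kg
[CO3²⁻] = α₂·DIC; α₂ = 0.03223, so [CO3²⁻] = 0.03223 × 6.256 = 0.202 mmol/kg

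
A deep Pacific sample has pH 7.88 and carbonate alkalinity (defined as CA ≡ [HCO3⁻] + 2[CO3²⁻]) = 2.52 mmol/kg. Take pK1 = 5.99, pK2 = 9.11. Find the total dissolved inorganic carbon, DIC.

CA = [HCO3⁻] + 2[CO3²⁻] = (α₁ + 2α₂)·DIC
At pH 7.88: [H⁺]/K1 = 10^-1.89 = 0.012882, K2/[H⁺] = 10^-1.23 = 0.058884
α₁ = 1/(1 + 0.012882 + 0.058884) = 1/1.0718 = 0.9330; α₂ = α₁·K2/[H⁺] = 0.05494
α₁ + 2α₂ = 1.0429
DIC = CA / (α₁ + 2α₂) = 2.52 / 1.0429 = 2.42 mmol/kg

DIC = 2.42 mmol/kg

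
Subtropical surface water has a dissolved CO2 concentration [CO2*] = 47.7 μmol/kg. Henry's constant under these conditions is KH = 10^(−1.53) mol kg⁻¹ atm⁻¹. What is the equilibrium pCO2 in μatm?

pCO2 = 1620 μatm

KH = 10^(−1.53) = 2.951×10^-2 mol kg⁻¹ atm⁻¹
pCO2 = [CO2*]/KH = 47.7×10^-6 / 2.951×10^-2 = 1.62×10^-3 atm = 1620 μatm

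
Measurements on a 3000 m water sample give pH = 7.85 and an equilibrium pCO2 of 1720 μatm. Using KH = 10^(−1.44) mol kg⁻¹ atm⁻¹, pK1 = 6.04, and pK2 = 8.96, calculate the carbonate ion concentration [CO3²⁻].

[CO3²⁻] = 0.313 mmol/kg

[CO2*] = KH · pCO2 = 10^(−1.44) × 1720×10^-6 = 6.245×10^-5 mol/kg
α₀ = 1/(1 + K1/[H⁺] + K1K2/[H⁺]²) = 1/(1 + 10^+1.81 + 10^+0.70) = 0.01417
DIC = [CO2*]/α₀ = 6.245×10^-5 / 0.01417 = 4.408 mmol/kg
[CO3²⁻] = α₂·DIC; α₂ = 0.07101, so [CO3²⁻] = 0.07101 × 4.408 = 0.313 mmol/kg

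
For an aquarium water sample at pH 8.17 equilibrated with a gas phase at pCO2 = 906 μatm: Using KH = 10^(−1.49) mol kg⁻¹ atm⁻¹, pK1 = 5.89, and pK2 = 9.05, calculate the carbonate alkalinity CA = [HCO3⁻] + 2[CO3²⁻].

CA = 7.06 mmol/kg

[CO2*] = KH · pCO2 = 10^(−1.49) × 906×10^-6 = 2.932×10^-5 mol/kg
α₀ = 1/(1 + K1/[H⁺] + K1K2/[H⁺]²) = 1/(1 + 10^+2.28 + 10^+1.40) = 0.004615
DIC = [CO2*]/α₀ = 2.932×10^-5 / 0.004615 = 6.352 mmol/kg
CA = (α₁ + 2α₂)·DIC = (0.8795 + 2×0.1159) × 6.352 = 7.06 mmol/kg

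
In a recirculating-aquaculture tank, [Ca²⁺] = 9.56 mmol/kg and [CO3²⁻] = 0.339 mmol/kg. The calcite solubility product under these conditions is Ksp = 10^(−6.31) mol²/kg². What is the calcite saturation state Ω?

Ω = 6.62

Ksp = 10^(−6.31) = 4.898×10^-7
Ω = [Ca²⁺][CO3²⁻]/Ksp = (9.56×10^-3)(0.339×10^-3) / 4.898×10^-7 = 6.62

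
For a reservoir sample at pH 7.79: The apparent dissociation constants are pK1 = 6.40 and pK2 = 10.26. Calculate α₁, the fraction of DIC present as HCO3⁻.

α₁ = 0.958

α₁ = 1 / (1 + [H⁺]/K1 + K2/[H⁺]) = 1 / (1 + 10^-1.39 + 10^-2.47)
   = 1 / (1 + 0.040738 + 0.0033884) = 1/1.0441 = 0.9577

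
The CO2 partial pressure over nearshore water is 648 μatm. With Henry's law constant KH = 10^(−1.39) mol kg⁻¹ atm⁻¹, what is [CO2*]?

[CO2*] = 26.4 μmol/kg

KH = 10^(−1.39) = 4.074×10^-2 mol kg⁻¹ atm⁻¹
[CO2*] = KH · pCO2 = 4.074×10^-2 × 648×10^-6 atm = 2.64×10^-5 mol/kg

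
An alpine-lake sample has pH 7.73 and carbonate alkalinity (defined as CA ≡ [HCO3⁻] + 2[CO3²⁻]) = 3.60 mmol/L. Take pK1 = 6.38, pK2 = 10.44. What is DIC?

CA = [HCO3⁻] + 2[CO3²⁻] = (α₁ + 2α₂)·DIC
At pH 7.73: [H⁺]/K1 = 10^-1.35 = 0.044668, K2/[H⁺] = 10^-2.71 = 0.0019498
α₁ = 1/(1 + 0.044668 + 0.0019498) = 1/1.0466 = 0.9555; α₂ = α₁·K2/[H⁺] = 0.001863
α₁ + 2α₂ = 0.9592
DIC = CA / (α₁ + 2α₂) = 3.60 / 0.9592 = 3.75 mmol/L

DIC = 3.75 mmol/L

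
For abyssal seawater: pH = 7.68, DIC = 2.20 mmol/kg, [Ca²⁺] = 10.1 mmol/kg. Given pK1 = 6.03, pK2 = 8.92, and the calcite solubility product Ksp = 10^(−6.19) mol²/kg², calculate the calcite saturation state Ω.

α₂ = 1 / (1 + [H⁺]/K2 + [H⁺]²/(K1K2)) = 1 / (1 + 10^+1.24 + 10^-0.41)
   = 1 / (1 + 17.378 + 0.38905) = 1/18.767 = 0.05328
[CO3²⁻] = α₂ × DIC = 0.05328 × 2.20 = 0.1172 mmol/kg
Ksp = 10^(−6.19) = 6.457×10^-7
Ω = [Ca²⁺][CO3²⁻]/Ksp = (10.1×10^-3)(1.172×10^-4) / 6.457×10^-7 = 1.83

Ω = 1.83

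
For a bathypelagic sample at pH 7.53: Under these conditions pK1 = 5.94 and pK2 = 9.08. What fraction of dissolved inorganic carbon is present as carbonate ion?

α₂ = 1 / (1 + [H⁺]/K2 + [H⁺]²/(K1K2)) = 1 / (1 + 10^+1.55 + 10^-0.04)
   = 1 / (1 + 35.481 + 0.91201) = 1/37.393 = 0.02674

α₂ = 0.0267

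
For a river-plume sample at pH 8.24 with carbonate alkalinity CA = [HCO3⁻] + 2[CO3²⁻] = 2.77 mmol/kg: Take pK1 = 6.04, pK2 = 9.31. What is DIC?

DIC = 2.58 mmol/kg

CA = [HCO3⁻] + 2[CO3²⁻] = (α₁ + 2α₂)·DIC
At pH 8.24: [H⁺]/K1 = 10^-2.20 = 0.0063096, K2/[H⁺] = 10^-1.07 = 0.085114
α₁ = 1/(1 + 0.0063096 + 0.085114) = 1/1.0914 = 0.9162; α₂ = α₁·K2/[H⁺] = 0.07798
α₁ + 2α₂ = 1.0722
DIC = CA / (α₁ + 2α₂) = 2.77 / 1.0722 = 2.58 mmol/kg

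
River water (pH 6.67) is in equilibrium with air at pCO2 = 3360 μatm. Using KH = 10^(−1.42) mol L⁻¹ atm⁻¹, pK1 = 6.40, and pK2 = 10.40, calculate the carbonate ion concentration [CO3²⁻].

[CO2*] = KH · pCO2 = 10^(−1.42) × 3360×10^-6 = 1.277×10^-4 mol/L
α₀ = 1/(1 + K1/[H⁺] + K1K2/[H⁺]²) = 1/(1 + 10^+0.27 + 10^-3.46) = 0.3494
DIC = [CO2*]/α₀ = 1.277×10^-4 / 0.3494 = 0.3657 mmol/L
[CO3²⁻] = α₂·DIC; α₂ = 0.0001211, so [CO3²⁻] = 0.0001211 × 0.3657 = 4.43×10^-5 mmol/L = 0.0443 μmol/L

[CO3²⁻] = 0.0443 μmol/L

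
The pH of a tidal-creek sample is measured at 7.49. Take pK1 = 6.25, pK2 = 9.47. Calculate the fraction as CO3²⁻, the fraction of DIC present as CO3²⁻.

α₂ = 1 / (1 + [H⁺]/K2 + [H⁺]²/(K1K2)) = 1 / (1 + 10^+1.98 + 10^+0.74)
   = 1 / (1 + 95.499 + 5.4954) = 1/101.99 = 0.009804

α₂ = 0.00980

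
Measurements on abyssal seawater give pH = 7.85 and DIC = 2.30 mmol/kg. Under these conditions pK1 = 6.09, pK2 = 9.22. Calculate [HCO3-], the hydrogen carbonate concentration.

[HCO3⁻] = 2.17 mmol/kg

α₁ = 1 / (1 + [H⁺]/K1 + K2/[H⁺]) = 1 / (1 + 10^-1.76 + 10^-1.37)
   = 1 / (1 + 0.017378 + 0.042658) = 1/1.0600 = 0.9434
[HCO3⁻] = α₁ × DIC = 0.9434 × 2.30 = 2.17 mmol/kg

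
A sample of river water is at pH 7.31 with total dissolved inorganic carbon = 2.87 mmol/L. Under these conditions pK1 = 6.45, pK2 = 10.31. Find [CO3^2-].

α₂ = 1 / (1 + [H⁺]/K2 + [H⁺]²/(K1K2)) = 1 / (1 + 10^+3.00 + 10^+2.14)
   = 1 / (1 + 1000.0 + 138.04) = 1/1139.0 = 0.0008779
[CO3²⁻] = α₂ × DIC = 0.0008779 × 2.87 = 0.00252 mmol/L = 2.52 μmol/L

[CO3²⁻] = 2.52 μmol/L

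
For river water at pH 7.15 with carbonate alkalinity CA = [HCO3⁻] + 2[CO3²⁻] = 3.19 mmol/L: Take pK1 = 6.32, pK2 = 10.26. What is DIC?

DIC = 3.66 mmol/L

CA = [HCO3⁻] + 2[CO3²⁻] = (α₁ + 2α₂)·DIC
At pH 7.15: [H⁺]/K1 = 10^-0.83 = 0.14791, K2/[H⁺] = 10^-3.11 = 0.00077625
α₁ = 1/(1 + 0.14791 + 0.00077625) = 1/1.1487 = 0.8706; α₂ = α₁·K2/[H⁺] = 0.0006758
α₁ + 2α₂ = 0.8719
DIC = CA / (α₁ + 2α₂) = 3.19 / 0.8719 = 3.66 mmol/L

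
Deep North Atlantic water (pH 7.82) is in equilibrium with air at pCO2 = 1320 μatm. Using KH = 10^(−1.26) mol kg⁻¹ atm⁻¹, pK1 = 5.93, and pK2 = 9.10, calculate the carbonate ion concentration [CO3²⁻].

[CO3²⁻] = 0.296 mmol/kg

[CO2*] = KH · pCO2 = 10^(−1.26) × 1320×10^-6 = 7.254×10^-5 mol/kg
α₀ = 1/(1 + K1/[H⁺] + K1K2/[H⁺]²) = 1/(1 + 10^+1.89 + 10^+0.61) = 0.01209
DIC = [CO2*]/α₀ = 7.254×10^-5 / 0.01209 = 5.999 mmol/kg
[CO3²⁻] = α₂·DIC; α₂ = 0.04926, so [CO3²⁻] = 0.04926 × 5.999 = 0.296 mmol/kg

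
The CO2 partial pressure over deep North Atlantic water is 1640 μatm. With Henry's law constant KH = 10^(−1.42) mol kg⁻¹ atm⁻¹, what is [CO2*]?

KH = 10^(−1.42) = 3.802×10^-2 mol kg⁻¹ atm⁻¹
[CO2*] = KH · pCO2 = 3.802×10^-2 × 1640×10^-6 atm = 6.24×10^-5 mol/kg

[CO2*] = 62.4 μmol/kg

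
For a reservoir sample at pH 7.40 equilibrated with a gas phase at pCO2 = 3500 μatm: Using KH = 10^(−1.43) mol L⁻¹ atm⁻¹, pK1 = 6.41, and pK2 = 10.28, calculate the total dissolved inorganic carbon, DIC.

[CO2*] = KH · pCO2 = 10^(−1.43) × 3500×10^-6 = 1.300×10^-4 mol/L
α₀ = 1/(1 + K1/[H⁺] + K1K2/[H⁺]²) = 1/(1 + 10^+0.99 + 10^-1.89) = 0.09272
DIC = [CO2*]/α₀ = 1.300×10^-4 / 0.09272 = 1.40 mmol/L

DIC = 1.40 mmol/L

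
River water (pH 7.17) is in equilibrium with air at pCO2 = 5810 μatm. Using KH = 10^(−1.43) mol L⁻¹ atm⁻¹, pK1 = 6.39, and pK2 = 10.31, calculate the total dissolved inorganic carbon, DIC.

DIC = 1.52 mmol/L

[CO2*] = KH · pCO2 = 10^(−1.43) × 5810×10^-6 = 2.159×10^-4 mol/L
α₀ = 1/(1 + K1/[H⁺] + K1K2/[H⁺]²) = 1/(1 + 10^+0.78 + 10^-2.36) = 0.1422
DIC = [CO2*]/α₀ = 2.159×10^-4 / 0.1422 = 1.52 mmol/L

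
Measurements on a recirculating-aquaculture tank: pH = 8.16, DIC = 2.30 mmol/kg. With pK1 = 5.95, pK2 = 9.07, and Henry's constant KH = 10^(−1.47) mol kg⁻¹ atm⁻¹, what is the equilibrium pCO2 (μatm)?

α₀ = 1 / (1 + K1/[H⁺] + K1K2/[H⁺]²) = 1 / (1 + 10^+2.21 + 10^+1.30)
   = 1 / (1 + 162.18 + 19.953) = 1/183.13 = 0.005460
[CO2*] = α₀ × DIC = 0.005460 × 2.30 = 0.01256 mmol/kg = 12.56 μmol/kg
pCO2 = [CO2*]/KH = 1.256×10^-5 / 3.388×10^-2 = 371 μatm

pCO2 = 371 μatm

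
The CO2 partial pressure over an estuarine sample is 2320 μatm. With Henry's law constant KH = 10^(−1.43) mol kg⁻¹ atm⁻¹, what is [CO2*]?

KH = 10^(−1.43) = 3.715×10^-2 mol kg⁻¹ atm⁻¹
[CO2*] = KH · pCO2 = 3.715×10^-2 × 2320×10^-6 atm = 8.62×10^-5 mol/kg

[CO2*] = 86.2 μmol/kg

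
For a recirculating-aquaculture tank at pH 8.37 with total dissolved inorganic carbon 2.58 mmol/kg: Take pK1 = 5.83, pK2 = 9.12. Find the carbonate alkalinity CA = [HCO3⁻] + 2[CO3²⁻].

CA = [HCO3⁻] + 2[CO3²⁻] = (α₁ + 2α₂)·DIC
At pH 8.37: [H⁺]/K1 = 10^-2.54 = 0.0028840, K2/[H⁺] = 10^-0.75 = 0.17783
α₁ = 1/(1 + 0.0028840 + 0.17783) = 1/1.1807 = 0.8469; α₂ = α₁·K2/[H⁺] = 0.1506
α₁ + 2α₂ = 1.1482
CA = 1.1482 × 2.58 = 2.96 mmol/kg

CA = 2.96 mmol/kg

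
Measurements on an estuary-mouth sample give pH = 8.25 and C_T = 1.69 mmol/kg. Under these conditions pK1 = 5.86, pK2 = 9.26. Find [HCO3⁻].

α₁ = 1 / (1 + [H⁺]/K1 + K2/[H⁺]) = 1 / (1 + 10^-2.39 + 10^-1.01)
   = 1 / (1 + 0.0040738 + 0.097724) = 1/1.1018 = 0.9076
[HCO3⁻] = α₁ × DIC = 0.9076 × 1.69 = 1.53 mmol/kg

[HCO3⁻] = 1.53 mmol/kg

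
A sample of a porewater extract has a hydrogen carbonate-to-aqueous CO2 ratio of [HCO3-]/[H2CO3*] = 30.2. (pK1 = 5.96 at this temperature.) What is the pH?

pH = 7.44

From K1 = [H⁺][HCO3-]/[H2CO3*]:  pH = pK1 + log₁₀([HCO3-]/[H2CO3*])
log₁₀(30.2) = +1.480
pH = 5.96 + (+1.480) = 7.44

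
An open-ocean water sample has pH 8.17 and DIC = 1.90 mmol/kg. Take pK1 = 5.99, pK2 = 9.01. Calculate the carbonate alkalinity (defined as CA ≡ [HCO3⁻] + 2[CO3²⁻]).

CA = 2.13 mmol/kg

CA = [HCO3⁻] + 2[CO3²⁻] = (α₁ + 2α₂)·DIC
At pH 8.17: [H⁺]/K1 = 10^-2.18 = 0.0066069, K2/[H⁺] = 10^-0.84 = 0.14454
α₁ = 1/(1 + 0.0066069 + 0.14454) = 1/1.1512 = 0.8687; α₂ = α₁·K2/[H⁺] = 0.1256
α₁ + 2α₂ = 1.1198
CA = 1.1198 × 1.90 = 2.13 mmol/kg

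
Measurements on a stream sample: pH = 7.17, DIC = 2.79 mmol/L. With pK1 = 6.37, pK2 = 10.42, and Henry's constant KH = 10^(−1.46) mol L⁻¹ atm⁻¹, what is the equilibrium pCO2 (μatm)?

pCO2 = 1.10×10^4 μatm

α₀ = 1 / (1 + K1/[H⁺] + K1K2/[H⁺]²) = 1 / (1 + 10^+0.80 + 10^-2.45)
   = 1 / (1 + 6.3096 + 0.0035481) = 1/7.3131 = 0.1367
[CO2*] = α₀ × DIC = 0.1367 × 2.79 = 0.3815 mmol/L
pCO2 = [CO2*]/KH = 3.815×10^-4 / 3.467×10^-2 = 1.10×10^4 μatm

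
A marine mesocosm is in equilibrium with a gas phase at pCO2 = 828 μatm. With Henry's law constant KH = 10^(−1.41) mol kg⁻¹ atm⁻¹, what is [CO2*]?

[CO2*] = 32.2 μmol/kg

KH = 10^(−1.41) = 3.890×10^-2 mol kg⁻¹ atm⁻¹
[CO2*] = KH · pCO2 = 3.890×10^-2 × 828×10^-6 atm = 3.22×10^-5 mol/kg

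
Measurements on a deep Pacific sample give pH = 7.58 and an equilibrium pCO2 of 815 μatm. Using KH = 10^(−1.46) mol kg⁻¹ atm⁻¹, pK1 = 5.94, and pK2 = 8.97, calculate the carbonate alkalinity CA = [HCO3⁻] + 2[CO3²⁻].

CA = 1.33 mmol/kg

[CO2*] = KH · pCO2 = 10^(−1.46) × 815×10^-6 = 2.826×10^-5 mol/kg
α₀ = 1/(1 + K1/[H⁺] + K1K2/[H⁺]²) = 1/(1 + 10^+1.64 + 10^+0.25) = 0.02154
DIC = [CO2*]/α₀ = 2.826×10^-5 / 0.02154 = 1.312 mmol/kg
CA = (α₁ + 2α₂)·DIC = (0.9402 + 2×0.03830) × 1.312 = 1.33 mmol/kg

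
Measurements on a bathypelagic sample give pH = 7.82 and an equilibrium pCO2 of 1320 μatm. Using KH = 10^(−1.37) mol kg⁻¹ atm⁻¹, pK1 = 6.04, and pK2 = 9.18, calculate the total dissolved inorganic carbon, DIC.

DIC = 3.60 mmol/kg

[CO2*] = KH · pCO2 = 10^(−1.37) × 1320×10^-6 = 5.631×10^-5 mol/kg
α₀ = 1/(1 + K1/[H⁺] + K1K2/[H⁺]²) = 1/(1 + 10^+1.78 + 10^+0.42) = 0.01565
DIC = [CO2*]/α₀ = 5.631×10^-5 / 0.01565 = 3.60 mmol/kg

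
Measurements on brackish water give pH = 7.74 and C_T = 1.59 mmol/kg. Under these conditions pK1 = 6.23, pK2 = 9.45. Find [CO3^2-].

α₂ = 1 / (1 + [H⁺]/K2 + [H⁺]²/(K1K2)) = 1 / (1 + 10^+1.71 + 10^+0.20)
   = 1 / (1 + 51.286 + 1.5849) = 1/53.871 = 0.01856
[CO3²⁻] = α₂ × DIC = 0.01856 × 1.59 = 0.0295 mmol/kg

[CO3²⁻] = 0.0295 mmol/kg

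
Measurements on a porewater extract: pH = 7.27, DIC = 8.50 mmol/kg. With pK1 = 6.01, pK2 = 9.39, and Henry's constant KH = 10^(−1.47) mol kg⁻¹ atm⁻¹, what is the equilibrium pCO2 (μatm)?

α₀ = 1 / (1 + K1/[H⁺] + K1K2/[H⁺]²) = 1 / (1 + 10^+1.26 + 10^-0.86)
   = 1 / (1 + 18.197 + 0.13804) = 1/19.335 = 0.05172
[CO2*] = α₀ × DIC = 0.05172 × 8.50 = 0.4396 mmol/kg
pCO2 = [CO2*]/KH = 4.396×10^-4 / 3.388×10^-2 = 1.30×10^4 μatm

pCO2 = 1.30×10^4 μatm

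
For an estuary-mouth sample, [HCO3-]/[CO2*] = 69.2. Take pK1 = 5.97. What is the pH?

From K1 = [H⁺][HCO3-]/[CO2*]:  pH = pK1 + log₁₀([HCO3-]/[CO2*])
log₁₀(69.2) = +1.840
pH = 5.97 + (+1.840) = 7.81

pH = 7.81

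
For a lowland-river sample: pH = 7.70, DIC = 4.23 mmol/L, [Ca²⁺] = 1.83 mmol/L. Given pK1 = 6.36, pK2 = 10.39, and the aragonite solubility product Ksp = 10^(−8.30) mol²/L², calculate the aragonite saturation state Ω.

α₂ = 1 / (1 + [H⁺]/K2 + [H⁺]²/(K1K2)) = 1 / (1 + 10^+2.69 + 10^+1.35)
   = 1 / (1 + 489.78 + 22.387) = 1/513.17 = 0.001949
[CO3²⁻] = α₂ × DIC = 0.001949 × 4.23 = 0.008243 mmol/L = 8.243 μmol/L
Ksp = 10^(−8.30) = 5.012×10^-9
Ω = [Ca²⁺][CO3²⁻]/Ksp = (1.83×10^-3)(8.243×10^-6) / 5.012×10^-9 = 3.01

Ω = 3.01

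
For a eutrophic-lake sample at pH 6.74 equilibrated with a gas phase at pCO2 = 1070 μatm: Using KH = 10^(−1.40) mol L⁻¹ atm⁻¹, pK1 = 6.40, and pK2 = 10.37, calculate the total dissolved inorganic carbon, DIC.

DIC = 0.136 mmol/L

[CO2*] = KH · pCO2 = 10^(−1.40) × 1070×10^-6 = 4.260×10^-5 mol/L
α₀ = 1/(1 + K1/[H⁺] + K1K2/[H⁺]²) = 1/(1 + 10^+0.34 + 10^-3.29) = 0.3136
DIC = [CO2*]/α₀ = 4.260×10^-5 / 0.3136 = 0.136 mmol/L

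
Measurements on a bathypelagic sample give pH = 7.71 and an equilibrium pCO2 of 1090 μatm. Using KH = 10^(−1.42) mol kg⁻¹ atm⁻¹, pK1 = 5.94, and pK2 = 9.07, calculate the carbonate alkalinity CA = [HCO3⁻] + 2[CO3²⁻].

CA = 2.65 mmol/kg

[CO2*] = KH · pCO2 = 10^(−1.42) × 1090×10^-6 = 4.144×10^-5 mol/kg
α₀ = 1/(1 + K1/[H⁺] + K1K2/[H⁺]²) = 1/(1 + 10^+1.77 + 10^+0.41) = 0.01601
DIC = [CO2*]/α₀ = 4.144×10^-5 / 0.01601 = 2.588 mmol/kg
CA = (α₁ + 2α₂)·DIC = (0.9428 + 2×0.04116) × 2.588 = 2.65 mmol/kg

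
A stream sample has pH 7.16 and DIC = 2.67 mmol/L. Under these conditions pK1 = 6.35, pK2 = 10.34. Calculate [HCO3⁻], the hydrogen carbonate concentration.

[HCO3⁻] = 2.31 mmol/L

α₁ = 1 / (1 + [H⁺]/K1 + K2/[H⁺]) = 1 / (1 + 10^-0.81 + 10^-3.18)
   = 1 / (1 + 0.15488 + 0.00066069) = 1/1.1555 = 0.8654
[HCO3⁻] = α₁ × DIC = 0.8654 × 2.67 = 2.31 mmol/L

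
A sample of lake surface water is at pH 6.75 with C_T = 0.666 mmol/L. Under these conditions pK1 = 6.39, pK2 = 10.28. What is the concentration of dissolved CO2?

α₀ = 1 / (1 + K1/[H⁺] + K1K2/[H⁺]²) = 1 / (1 + 10^+0.36 + 10^-3.17)
   = 1 / (1 + 2.2909 + 0.00067608) = 1/3.2915 = 0.3038
[CO2*] = α₀ × DIC = 0.3038 × 0.666 = 0.202 mmol/L

[CO2*] = 0.202 mmol/L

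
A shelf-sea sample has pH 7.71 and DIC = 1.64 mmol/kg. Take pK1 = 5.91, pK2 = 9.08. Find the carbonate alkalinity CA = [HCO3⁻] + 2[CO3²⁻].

CA = 1.68 mmol/kg

CA = [HCO3⁻] + 2[CO3²⁻] = (α₁ + 2α₂)·DIC
At pH 7.71: [H⁺]/K1 = 10^-1.80 = 0.015849, K2/[H⁺] = 10^-1.37 = 0.042658
α₁ = 1/(1 + 0.015849 + 0.042658) = 1/1.0585 = 0.9447; α₂ = α₁·K2/[H⁺] = 0.04030
α₁ + 2α₂ = 1.0253
CA = 1.0253 × 1.64 = 1.68 mmol/kg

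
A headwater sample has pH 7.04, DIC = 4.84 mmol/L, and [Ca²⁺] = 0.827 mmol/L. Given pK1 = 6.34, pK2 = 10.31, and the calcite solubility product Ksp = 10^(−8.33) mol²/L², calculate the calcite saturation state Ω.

α₂ = 1 / (1 + [H⁺]/K2 + [H⁺]²/(K1K2)) = 1 / (1 + 10^+3.27 + 10^+2.57)
   = 1 / (1 + 1862.1 + 371.54) = 1/2234.6 = 0.0004475
[CO3²⁻] = α₂ × DIC = 0.0004475 × 4.84 = 0.002166 mmol/L = 2.166 μmol/L
Ksp = 10^(−8.33) = 4.677×10^-9
Ω = [Ca²⁺][CO3²⁻]/Ksp = (0.827×10^-3)(2.166×10^-6) / 4.677×10^-9 = 0.383

Ω = 0.383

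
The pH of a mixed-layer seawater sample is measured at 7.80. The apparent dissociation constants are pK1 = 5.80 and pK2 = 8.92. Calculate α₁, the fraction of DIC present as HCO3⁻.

α₁ = 0.921

α₁ = 1 / (1 + [H⁺]/K1 + K2/[H⁺]) = 1 / (1 + 10^-2.00 + 10^-1.12)
   = 1 / (1 + 0.010000 + 0.075858) = 1/1.0859 = 0.9209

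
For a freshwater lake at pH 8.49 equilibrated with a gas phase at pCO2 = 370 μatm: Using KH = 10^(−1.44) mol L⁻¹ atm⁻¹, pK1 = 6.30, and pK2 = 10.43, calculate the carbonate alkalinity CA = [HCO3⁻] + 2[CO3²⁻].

CA = 2.13 mmol/L

[CO2*] = KH · pCO2 = 10^(−1.44) × 370×10^-6 = 1.343×10^-5 mol/L
α₀ = 1/(1 + K1/[H⁺] + K1K2/[H⁺]²) = 1/(1 + 10^+2.19 + 10^+0.25) = 0.006343
DIC = [CO2*]/α₀ = 1.343×10^-5 / 0.006343 = 2.118 mmol/L
CA = (α₁ + 2α₂)·DIC = (0.9824 + 2×0.01128) × 2.118 = 2.13 mmol/L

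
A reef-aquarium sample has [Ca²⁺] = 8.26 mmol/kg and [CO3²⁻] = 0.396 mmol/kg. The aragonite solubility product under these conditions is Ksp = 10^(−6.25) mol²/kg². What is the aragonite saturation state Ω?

Ω = 5.82

Ksp = 10^(−6.25) = 5.623×10^-7
Ω = [Ca²⁺][CO3²⁻]/Ksp = (8.26×10^-3)(0.396×10^-3) / 5.623×10^-7 = 5.82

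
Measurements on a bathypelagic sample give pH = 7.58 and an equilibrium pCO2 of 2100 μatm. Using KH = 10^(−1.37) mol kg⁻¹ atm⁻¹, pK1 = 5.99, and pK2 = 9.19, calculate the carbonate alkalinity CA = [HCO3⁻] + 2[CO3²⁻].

CA = 3.66 mmol/kg

[CO2*] = KH · pCO2 = 10^(−1.37) × 2100×10^-6 = 8.958×10^-5 mol/kg
α₀ = 1/(1 + K1/[H⁺] + K1K2/[H⁺]²) = 1/(1 + 10^+1.59 + 10^-0.02) = 0.02447
DIC = [CO2*]/α₀ = 8.958×10^-5 / 0.02447 = 3.660 mmol/kg
CA = (α₁ + 2α₂)·DIC = (0.9522 + 2×0.02337) × 3.660 = 3.66 mmol/kg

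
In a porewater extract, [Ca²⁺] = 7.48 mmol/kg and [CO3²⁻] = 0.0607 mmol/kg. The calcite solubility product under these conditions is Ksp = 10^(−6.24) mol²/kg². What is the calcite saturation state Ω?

Ksp = 10^(−6.24) = 5.754×10^-7
Ω = [Ca²⁺][CO3²⁻]/Ksp = (7.48×10^-3)(0.0607×10^-3) / 5.754×10^-7 = 0.789

Ω = 0.789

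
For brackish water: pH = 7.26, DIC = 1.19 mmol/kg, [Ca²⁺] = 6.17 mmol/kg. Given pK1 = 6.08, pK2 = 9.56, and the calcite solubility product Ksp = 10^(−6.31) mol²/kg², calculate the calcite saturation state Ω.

α₂ = 1 / (1 + [H⁺]/K2 + [H⁺]²/(K1K2)) = 1 / (1 + 10^+2.30 + 10^+1.12)
   = 1 / (1 + 199.53 + 13.183) = 1/213.71 = 0.004679
[CO3²⁻] = α₂ × DIC = 0.004679 × 1.19 = 0.005568 mmol/kg = 5.568 μmol/kg
Ksp = 10^(−6.31) = 4.898×10^-7
Ω = [Ca²⁺][CO3²⁻]/Ksp = (6.17×10^-3)(5.568×10^-6) / 4.898×10^-7 = 0.0701

Ω = 0.0701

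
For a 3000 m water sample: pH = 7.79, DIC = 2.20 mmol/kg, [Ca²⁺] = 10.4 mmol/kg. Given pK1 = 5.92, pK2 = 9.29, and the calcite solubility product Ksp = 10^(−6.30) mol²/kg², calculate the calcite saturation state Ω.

α₂ = 1 / (1 + [H⁺]/K2 + [H⁺]²/(K1K2)) = 1 / (1 + 10^+1.50 + 10^-0.37)
   = 1 / (1 + 31.623 + 0.42658) = 1/33.049 = 0.03026
[CO3²⁻] = α₂ × DIC = 0.03026 × 2.20 = 0.06657 mmol/kg
Ksp = 10^(−6.30) = 5.012×10^-7
Ω = [Ca²⁺][CO3²⁻]/Ksp = (10.4×10^-3)(6.657×10^-5) / 5.012×10^-7 = 1.38

Ω = 1.38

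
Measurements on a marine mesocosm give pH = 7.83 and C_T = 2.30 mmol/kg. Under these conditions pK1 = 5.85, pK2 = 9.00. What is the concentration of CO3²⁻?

α₂ = 1 / (1 + [H⁺]/K2 + [H⁺]²/(K1K2)) = 1 / (1 + 10^+1.17 + 10^-0.81)
   = 1 / (1 + 14.791 + 0.15488) = 1/15.946 = 0.06271
[CO3²⁻] = α₂ × DIC = 0.06271 × 2.30 = 0.144 mmol/kg

[CO3²⁻] = 0.144 mmol/kg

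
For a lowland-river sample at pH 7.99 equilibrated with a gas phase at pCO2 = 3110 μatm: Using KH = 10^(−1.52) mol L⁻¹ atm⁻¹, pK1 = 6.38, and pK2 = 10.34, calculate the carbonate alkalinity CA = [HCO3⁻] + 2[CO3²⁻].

CA = 3.86 mmol/L

[CO2*] = KH · pCO2 = 10^(−1.52) × 3110×10^-6 = 9.392×10^-5 mol/L
α₀ = 1/(1 + K1/[H⁺] + K1K2/[H⁺]²) = 1/(1 + 10^+1.61 + 10^-0.74) = 0.02385
DIC = [CO2*]/α₀ = 9.392×10^-5 / 0.02385 = 3.937 mmol/L
CA = (α₁ + 2α₂)·DIC = (0.9718 + 2×0.004341) × 3.937 = 3.86 mmol/L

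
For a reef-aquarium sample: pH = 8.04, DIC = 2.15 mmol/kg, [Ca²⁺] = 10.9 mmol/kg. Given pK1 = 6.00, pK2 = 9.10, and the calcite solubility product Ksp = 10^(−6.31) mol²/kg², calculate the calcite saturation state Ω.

Ω = 3.80

α₂ = 1 / (1 + [H⁺]/K2 + [H⁺]²/(K1K2)) = 1 / (1 + 10^+1.06 + 10^-0.98)
   = 1 / (1 + 11.482 + 0.10471) = 1/12.586 = 0.07945
[CO3²⁻] = α₂ × DIC = 0.07945 × 2.15 = 0.1708 mmol/kg
Ksp = 10^(−6.31) = 4.898×10^-7
Ω = [Ca²⁺][CO3²⁻]/Ksp = (10.9×10^-3)(1.708×10^-4) / 4.898×10^-7 = 3.80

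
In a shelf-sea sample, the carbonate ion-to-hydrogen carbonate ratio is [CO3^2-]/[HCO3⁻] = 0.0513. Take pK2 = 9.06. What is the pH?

pH = 7.77

From K2 = [H⁺][CO3^2-]/[HCO3⁻]:  pH = pK2 + log₁₀([CO3^2-]/[HCO3⁻])
log₁₀(0.0513) = -1.290
pH = 9.06 + (-1.290) = 7.77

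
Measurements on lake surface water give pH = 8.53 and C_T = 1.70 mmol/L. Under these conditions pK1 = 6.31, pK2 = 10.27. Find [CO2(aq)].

[CO2*] = 10.0 μmol/L

α₀ = 1 / (1 + K1/[H⁺] + K1K2/[H⁺]²) = 1 / (1 + 10^+2.22 + 10^+0.48)
   = 1 / (1 + 165.96 + 3.0200) = 1/169.98 = 0.005883
[CO2*] = α₀ × DIC = 0.005883 × 1.70 = 0.0100 mmol/L = 10.0 μmol/L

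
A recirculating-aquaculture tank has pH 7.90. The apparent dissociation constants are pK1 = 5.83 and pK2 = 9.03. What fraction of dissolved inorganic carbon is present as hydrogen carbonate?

α₁ = 0.924

α₁ = 1 / (1 + [H⁺]/K1 + K2/[H⁺]) = 1 / (1 + 10^-2.07 + 10^-1.13)
   = 1 / (1 + 0.0085114 + 0.074131) = 1/1.0826 = 0.9237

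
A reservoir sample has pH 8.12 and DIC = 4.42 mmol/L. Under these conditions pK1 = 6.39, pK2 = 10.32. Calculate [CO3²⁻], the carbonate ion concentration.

α₂ = 1 / (1 + [H⁺]/K2 + [H⁺]²/(K1K2)) = 1 / (1 + 10^+2.20 + 10^+0.47)
   = 1 / (1 + 158.49 + 2.9512) = 1/162.44 = 0.006156
[CO3²⁻] = α₂ × DIC = 0.006156 × 4.42 = 0.0272 mmol/L

[CO3²⁻] = 0.0272 mmol/L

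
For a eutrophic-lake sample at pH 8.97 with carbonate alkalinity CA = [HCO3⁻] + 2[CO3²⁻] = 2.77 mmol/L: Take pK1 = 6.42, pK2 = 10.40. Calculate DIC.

DIC = 2.68 mmol/L

CA = [HCO3⁻] + 2[CO3²⁻] = (α₁ + 2α₂)·DIC
At pH 8.97: [H⁺]/K1 = 10^-2.55 = 0.0028184, K2/[H⁺] = 10^-1.43 = 0.037154
α₁ = 1/(1 + 0.0028184 + 0.037154) = 1/1.0400 = 0.9616; α₂ = α₁·K2/[H⁺] = 0.03573
α₁ + 2α₂ = 1.0330
DIC = CA / (α₁ + 2α₂) = 2.77 / 1.0330 = 2.68 mmol/L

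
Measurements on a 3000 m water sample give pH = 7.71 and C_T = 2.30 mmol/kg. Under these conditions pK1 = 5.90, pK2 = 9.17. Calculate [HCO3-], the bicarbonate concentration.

[HCO3⁻] = 2.19 mmol/kg

α₁ = 1 / (1 + [H⁺]/K1 + K2/[H⁺]) = 1 / (1 + 10^-1.81 + 10^-1.46)
   = 1 / (1 + 0.015488 + 0.034674) = 1/1.0502 = 0.9522
[HCO3⁻] = α₁ × DIC = 0.9522 × 2.30 = 2.19 mmol/kg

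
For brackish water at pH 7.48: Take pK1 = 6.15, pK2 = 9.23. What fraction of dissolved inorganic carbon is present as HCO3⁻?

α₁ = 0.939

α₁ = 1 / (1 + [H⁺]/K1 + K2/[H⁺]) = 1 / (1 + 10^-1.33 + 10^-1.75)
   = 1 / (1 + 0.046774 + 0.017783) = 1/1.0646 = 0.9394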